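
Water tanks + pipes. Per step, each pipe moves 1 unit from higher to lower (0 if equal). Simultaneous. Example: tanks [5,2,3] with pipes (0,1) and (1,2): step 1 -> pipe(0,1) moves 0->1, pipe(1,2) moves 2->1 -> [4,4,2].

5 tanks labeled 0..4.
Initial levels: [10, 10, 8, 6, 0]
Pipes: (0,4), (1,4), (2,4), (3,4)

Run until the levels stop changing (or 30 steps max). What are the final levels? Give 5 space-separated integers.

Answer: 7 7 6 6 8

Derivation:
Step 1: flows [0->4,1->4,2->4,3->4] -> levels [9 9 7 5 4]
Step 2: flows [0->4,1->4,2->4,3->4] -> levels [8 8 6 4 8]
Step 3: flows [0=4,1=4,4->2,4->3] -> levels [8 8 7 5 6]
Step 4: flows [0->4,1->4,2->4,4->3] -> levels [7 7 6 6 8]
Step 5: flows [4->0,4->1,4->2,4->3] -> levels [8 8 7 7 4]
Step 6: flows [0->4,1->4,2->4,3->4] -> levels [7 7 6 6 8]
  -> period-2 cycle: step 6 state = step 4 state; never stabilizes
  -> state at step 30: (30-4) mod 2 = 0, same as step 4 -> [7 7 6 6 8]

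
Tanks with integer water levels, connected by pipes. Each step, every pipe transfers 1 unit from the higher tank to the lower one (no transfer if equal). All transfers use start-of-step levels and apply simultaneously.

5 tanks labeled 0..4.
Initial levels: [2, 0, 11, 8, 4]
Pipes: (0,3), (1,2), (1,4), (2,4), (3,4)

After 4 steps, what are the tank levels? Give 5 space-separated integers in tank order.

Step 1: flows [3->0,2->1,4->1,2->4,3->4] -> levels [3 2 9 6 5]
Step 2: flows [3->0,2->1,4->1,2->4,3->4] -> levels [4 4 7 4 6]
Step 3: flows [0=3,2->1,4->1,2->4,4->3] -> levels [4 6 5 5 5]
Step 4: flows [3->0,1->2,1->4,2=4,3=4] -> levels [5 4 6 4 6]

Answer: 5 4 6 4 6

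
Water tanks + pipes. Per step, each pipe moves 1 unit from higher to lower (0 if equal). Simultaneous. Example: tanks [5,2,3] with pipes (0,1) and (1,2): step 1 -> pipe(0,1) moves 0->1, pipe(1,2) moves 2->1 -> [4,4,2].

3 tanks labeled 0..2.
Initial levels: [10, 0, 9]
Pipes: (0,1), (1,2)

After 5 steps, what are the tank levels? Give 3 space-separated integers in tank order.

Answer: 7 5 7

Derivation:
Step 1: flows [0->1,2->1] -> levels [9 2 8]
Step 2: flows [0->1,2->1] -> levels [8 4 7]
Step 3: flows [0->1,2->1] -> levels [7 6 6]
Step 4: flows [0->1,1=2] -> levels [6 7 6]
Step 5: flows [1->0,1->2] -> levels [7 5 7]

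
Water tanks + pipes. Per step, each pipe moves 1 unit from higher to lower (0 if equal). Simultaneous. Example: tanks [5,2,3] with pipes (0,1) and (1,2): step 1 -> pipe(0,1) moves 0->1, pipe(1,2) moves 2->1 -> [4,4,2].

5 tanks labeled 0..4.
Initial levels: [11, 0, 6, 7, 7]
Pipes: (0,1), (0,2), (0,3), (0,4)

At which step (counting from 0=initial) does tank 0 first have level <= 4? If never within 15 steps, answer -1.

Step 1: flows [0->1,0->2,0->3,0->4] -> levels [7 1 7 8 8]
Step 2: flows [0->1,0=2,3->0,4->0] -> levels [8 2 7 7 7]
Step 3: flows [0->1,0->2,0->3,0->4] -> levels [4 3 8 8 8]
Tank 0 first reaches <=4 at step 3

Answer: 3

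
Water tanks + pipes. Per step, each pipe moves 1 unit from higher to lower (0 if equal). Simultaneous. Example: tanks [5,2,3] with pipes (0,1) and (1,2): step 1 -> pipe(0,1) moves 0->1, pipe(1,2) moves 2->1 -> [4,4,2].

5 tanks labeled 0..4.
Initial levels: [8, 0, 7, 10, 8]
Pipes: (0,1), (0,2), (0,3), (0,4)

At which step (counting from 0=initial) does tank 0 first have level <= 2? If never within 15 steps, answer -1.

Answer: -1

Derivation:
Step 1: flows [0->1,0->2,3->0,0=4] -> levels [7 1 8 9 8]
Step 2: flows [0->1,2->0,3->0,4->0] -> levels [9 2 7 8 7]
Step 3: flows [0->1,0->2,0->3,0->4] -> levels [5 3 8 9 8]
Step 4: flows [0->1,2->0,3->0,4->0] -> levels [7 4 7 8 7]
Step 5: flows [0->1,0=2,3->0,0=4] -> levels [7 5 7 7 7]
Step 6: flows [0->1,0=2,0=3,0=4] -> levels [6 6 7 7 7]
Step 7: flows [0=1,2->0,3->0,4->0] -> levels [9 6 6 6 6]
Step 8: flows [0->1,0->2,0->3,0->4] -> levels [5 7 7 7 7]
Step 9: flows [1->0,2->0,3->0,4->0] -> levels [9 6 6 6 6]
  -> period-2 cycle (repeats step 7); tank 0 never drops to <=2
Tank 0 never reaches <=2 within 15 steps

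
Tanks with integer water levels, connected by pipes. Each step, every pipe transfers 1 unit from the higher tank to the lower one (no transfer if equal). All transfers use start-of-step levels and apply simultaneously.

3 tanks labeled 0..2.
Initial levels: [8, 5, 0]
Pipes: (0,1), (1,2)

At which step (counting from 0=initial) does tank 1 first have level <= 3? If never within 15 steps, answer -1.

Answer: 6

Derivation:
Step 1: flows [0->1,1->2] -> levels [7 5 1]
Step 2: flows [0->1,1->2] -> levels [6 5 2]
Step 3: flows [0->1,1->2] -> levels [5 5 3]
Step 4: flows [0=1,1->2] -> levels [5 4 4]
Step 5: flows [0->1,1=2] -> levels [4 5 4]
Step 6: flows [1->0,1->2] -> levels [5 3 5]
Tank 1 first reaches <=3 at step 6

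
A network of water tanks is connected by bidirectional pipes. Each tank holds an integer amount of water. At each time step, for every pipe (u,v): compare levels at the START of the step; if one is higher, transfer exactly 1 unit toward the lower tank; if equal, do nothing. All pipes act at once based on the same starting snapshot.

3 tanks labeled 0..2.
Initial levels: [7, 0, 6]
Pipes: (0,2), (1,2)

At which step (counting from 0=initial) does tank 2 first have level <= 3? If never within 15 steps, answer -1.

Answer: 6

Derivation:
Step 1: flows [0->2,2->1] -> levels [6 1 6]
Step 2: flows [0=2,2->1] -> levels [6 2 5]
Step 3: flows [0->2,2->1] -> levels [5 3 5]
Step 4: flows [0=2,2->1] -> levels [5 4 4]
Step 5: flows [0->2,1=2] -> levels [4 4 5]
Step 6: flows [2->0,2->1] -> levels [5 5 3]
Tank 2 first reaches <=3 at step 6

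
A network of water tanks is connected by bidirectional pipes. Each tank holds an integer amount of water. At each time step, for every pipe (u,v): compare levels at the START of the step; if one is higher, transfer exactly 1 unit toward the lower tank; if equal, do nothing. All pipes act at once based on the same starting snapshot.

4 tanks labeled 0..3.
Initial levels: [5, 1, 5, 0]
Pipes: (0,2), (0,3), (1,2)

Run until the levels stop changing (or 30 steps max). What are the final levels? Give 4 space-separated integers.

Answer: 4 3 2 2

Derivation:
Step 1: flows [0=2,0->3,2->1] -> levels [4 2 4 1]
Step 2: flows [0=2,0->3,2->1] -> levels [3 3 3 2]
Step 3: flows [0=2,0->3,1=2] -> levels [2 3 3 3]
Step 4: flows [2->0,3->0,1=2] -> levels [4 3 2 2]
Step 5: flows [0->2,0->3,1->2] -> levels [2 2 4 3]
Step 6: flows [2->0,3->0,2->1] -> levels [4 3 2 2]
  -> period-2 cycle: step 6 state = step 4 state; never stabilizes
  -> state at step 30: (30-4) mod 2 = 0, same as step 4 -> [4 3 2 2]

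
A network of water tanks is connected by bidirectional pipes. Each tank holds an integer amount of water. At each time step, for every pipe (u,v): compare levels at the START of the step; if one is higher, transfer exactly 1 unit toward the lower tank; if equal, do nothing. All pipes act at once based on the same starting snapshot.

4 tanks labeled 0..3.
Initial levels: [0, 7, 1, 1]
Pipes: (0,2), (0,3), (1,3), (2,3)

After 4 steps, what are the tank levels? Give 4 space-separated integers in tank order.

Step 1: flows [2->0,3->0,1->3,2=3] -> levels [2 6 0 1]
Step 2: flows [0->2,0->3,1->3,3->2] -> levels [0 5 2 2]
Step 3: flows [2->0,3->0,1->3,2=3] -> levels [2 4 1 2]
Step 4: flows [0->2,0=3,1->3,3->2] -> levels [1 3 3 2]

Answer: 1 3 3 2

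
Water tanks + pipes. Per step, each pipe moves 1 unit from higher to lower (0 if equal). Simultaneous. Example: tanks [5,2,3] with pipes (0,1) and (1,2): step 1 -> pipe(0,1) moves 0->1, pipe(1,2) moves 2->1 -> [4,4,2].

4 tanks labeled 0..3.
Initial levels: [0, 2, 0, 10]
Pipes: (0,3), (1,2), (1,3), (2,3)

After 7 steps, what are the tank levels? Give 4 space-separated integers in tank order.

Step 1: flows [3->0,1->2,3->1,3->2] -> levels [1 2 2 7]
Step 2: flows [3->0,1=2,3->1,3->2] -> levels [2 3 3 4]
Step 3: flows [3->0,1=2,3->1,3->2] -> levels [3 4 4 1]
Step 4: flows [0->3,1=2,1->3,2->3] -> levels [2 3 3 4]
  -> period-2 cycle: step 4 state = step 2 state
  -> state at step 7: (7-2) mod 2 = 1, same as step 3 -> [3 4 4 1]

Answer: 3 4 4 1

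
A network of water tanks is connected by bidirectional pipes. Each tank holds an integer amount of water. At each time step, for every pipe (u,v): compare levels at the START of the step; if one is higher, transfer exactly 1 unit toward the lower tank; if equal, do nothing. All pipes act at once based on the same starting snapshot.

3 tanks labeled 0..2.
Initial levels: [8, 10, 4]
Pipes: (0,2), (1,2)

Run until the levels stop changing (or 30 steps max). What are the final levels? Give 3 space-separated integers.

Step 1: flows [0->2,1->2] -> levels [7 9 6]
Step 2: flows [0->2,1->2] -> levels [6 8 8]
Step 3: flows [2->0,1=2] -> levels [7 8 7]
Step 4: flows [0=2,1->2] -> levels [7 7 8]
Step 5: flows [2->0,2->1] -> levels [8 8 6]
Step 6: flows [0->2,1->2] -> levels [7 7 8]
  -> period-2 cycle: step 6 state = step 4 state; never stabilizes
  -> state at step 30: (30-4) mod 2 = 0, same as step 4 -> [7 7 8]

Answer: 7 7 8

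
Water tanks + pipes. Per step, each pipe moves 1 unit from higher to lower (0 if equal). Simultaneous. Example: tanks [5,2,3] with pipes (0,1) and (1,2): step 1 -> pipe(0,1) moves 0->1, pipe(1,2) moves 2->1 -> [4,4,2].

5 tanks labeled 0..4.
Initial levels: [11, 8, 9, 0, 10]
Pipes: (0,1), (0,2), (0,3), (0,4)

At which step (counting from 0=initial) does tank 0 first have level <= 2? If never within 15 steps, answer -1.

Step 1: flows [0->1,0->2,0->3,0->4] -> levels [7 9 10 1 11]
Step 2: flows [1->0,2->0,0->3,4->0] -> levels [9 8 9 2 10]
Step 3: flows [0->1,0=2,0->3,4->0] -> levels [8 9 9 3 9]
Step 4: flows [1->0,2->0,0->3,4->0] -> levels [10 8 8 4 8]
Step 5: flows [0->1,0->2,0->3,0->4] -> levels [6 9 9 5 9]
Step 6: flows [1->0,2->0,0->3,4->0] -> levels [8 8 8 6 8]
Step 7: flows [0=1,0=2,0->3,0=4] -> levels [7 8 8 7 8]
Step 8: flows [1->0,2->0,0=3,4->0] -> levels [10 7 7 7 7]
Step 9: flows [0->1,0->2,0->3,0->4] -> levels [6 8 8 8 8]
Step 10: flows [1->0,2->0,3->0,4->0] -> levels [10 7 7 7 7]
  -> period-2 cycle (repeats step 8); tank 0 never drops to <=2
Tank 0 never reaches <=2 within 15 steps

Answer: -1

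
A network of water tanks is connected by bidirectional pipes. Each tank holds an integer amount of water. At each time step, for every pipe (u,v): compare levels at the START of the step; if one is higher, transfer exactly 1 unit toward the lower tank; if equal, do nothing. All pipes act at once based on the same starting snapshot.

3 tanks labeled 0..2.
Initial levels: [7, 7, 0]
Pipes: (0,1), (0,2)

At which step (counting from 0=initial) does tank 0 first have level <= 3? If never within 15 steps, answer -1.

Answer: -1

Derivation:
Step 1: flows [0=1,0->2] -> levels [6 7 1]
Step 2: flows [1->0,0->2] -> levels [6 6 2]
Step 3: flows [0=1,0->2] -> levels [5 6 3]
Step 4: flows [1->0,0->2] -> levels [5 5 4]
Step 5: flows [0=1,0->2] -> levels [4 5 5]
Step 6: flows [1->0,2->0] -> levels [6 4 4]
Step 7: flows [0->1,0->2] -> levels [4 5 5]
  -> period-2 cycle (repeats step 5); tank 0 never drops to <=3
Tank 0 never reaches <=3 within 15 steps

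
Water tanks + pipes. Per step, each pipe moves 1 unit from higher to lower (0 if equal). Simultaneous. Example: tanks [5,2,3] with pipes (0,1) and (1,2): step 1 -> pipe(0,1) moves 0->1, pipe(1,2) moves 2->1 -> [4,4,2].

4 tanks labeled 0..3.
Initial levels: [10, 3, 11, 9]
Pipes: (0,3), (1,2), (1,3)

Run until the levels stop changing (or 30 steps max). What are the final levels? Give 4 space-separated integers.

Answer: 8 7 9 9

Derivation:
Step 1: flows [0->3,2->1,3->1] -> levels [9 5 10 9]
Step 2: flows [0=3,2->1,3->1] -> levels [9 7 9 8]
Step 3: flows [0->3,2->1,3->1] -> levels [8 9 8 8]
Step 4: flows [0=3,1->2,1->3] -> levels [8 7 9 9]
Step 5: flows [3->0,2->1,3->1] -> levels [9 9 8 7]
Step 6: flows [0->3,1->2,1->3] -> levels [8 7 9 9]
  -> period-2 cycle: step 6 state = step 4 state; never stabilizes
  -> state at step 30: (30-4) mod 2 = 0, same as step 4 -> [8 7 9 9]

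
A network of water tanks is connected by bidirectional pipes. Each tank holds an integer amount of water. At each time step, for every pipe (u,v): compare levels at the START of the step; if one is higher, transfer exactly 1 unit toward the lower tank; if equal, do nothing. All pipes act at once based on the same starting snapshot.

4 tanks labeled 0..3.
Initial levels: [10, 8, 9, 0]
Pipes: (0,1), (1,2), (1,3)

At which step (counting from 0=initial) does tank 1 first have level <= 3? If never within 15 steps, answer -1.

Answer: -1

Derivation:
Step 1: flows [0->1,2->1,1->3] -> levels [9 9 8 1]
Step 2: flows [0=1,1->2,1->3] -> levels [9 7 9 2]
Step 3: flows [0->1,2->1,1->3] -> levels [8 8 8 3]
Step 4: flows [0=1,1=2,1->3] -> levels [8 7 8 4]
Step 5: flows [0->1,2->1,1->3] -> levels [7 8 7 5]
Step 6: flows [1->0,1->2,1->3] -> levels [8 5 8 6]
Step 7: flows [0->1,2->1,3->1] -> levels [7 8 7 5]
  -> period-2 cycle (repeats step 5); tank 1 never drops to <=3
Tank 1 never reaches <=3 within 15 steps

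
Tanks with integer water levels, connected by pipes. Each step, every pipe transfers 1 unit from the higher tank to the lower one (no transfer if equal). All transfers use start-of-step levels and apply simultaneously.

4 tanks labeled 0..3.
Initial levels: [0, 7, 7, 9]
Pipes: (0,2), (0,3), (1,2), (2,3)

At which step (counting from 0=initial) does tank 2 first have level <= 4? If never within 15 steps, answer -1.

Step 1: flows [2->0,3->0,1=2,3->2] -> levels [2 7 7 7]
Step 2: flows [2->0,3->0,1=2,2=3] -> levels [4 7 6 6]
Step 3: flows [2->0,3->0,1->2,2=3] -> levels [6 6 6 5]
Step 4: flows [0=2,0->3,1=2,2->3] -> levels [5 6 5 7]
Step 5: flows [0=2,3->0,1->2,3->2] -> levels [6 5 7 5]
Step 6: flows [2->0,0->3,2->1,2->3] -> levels [6 6 4 7]
Tank 2 first reaches <=4 at step 6

Answer: 6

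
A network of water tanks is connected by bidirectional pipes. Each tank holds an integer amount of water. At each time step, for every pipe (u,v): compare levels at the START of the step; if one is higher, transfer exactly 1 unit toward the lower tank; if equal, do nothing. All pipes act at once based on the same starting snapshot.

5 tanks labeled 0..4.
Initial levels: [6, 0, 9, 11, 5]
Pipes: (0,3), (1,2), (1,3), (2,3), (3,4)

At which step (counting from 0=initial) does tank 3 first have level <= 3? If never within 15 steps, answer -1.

Step 1: flows [3->0,2->1,3->1,3->2,3->4] -> levels [7 2 9 7 6]
Step 2: flows [0=3,2->1,3->1,2->3,3->4] -> levels [7 4 7 6 7]
Step 3: flows [0->3,2->1,3->1,2->3,4->3] -> levels [6 6 5 8 6]
Step 4: flows [3->0,1->2,3->1,3->2,3->4] -> levels [7 6 7 4 7]
Step 5: flows [0->3,2->1,1->3,2->3,4->3] -> levels [6 6 5 8 6]
  -> period-2 cycle (repeats step 3); tank 3 never drops to <=3
Tank 3 never reaches <=3 within 15 steps

Answer: -1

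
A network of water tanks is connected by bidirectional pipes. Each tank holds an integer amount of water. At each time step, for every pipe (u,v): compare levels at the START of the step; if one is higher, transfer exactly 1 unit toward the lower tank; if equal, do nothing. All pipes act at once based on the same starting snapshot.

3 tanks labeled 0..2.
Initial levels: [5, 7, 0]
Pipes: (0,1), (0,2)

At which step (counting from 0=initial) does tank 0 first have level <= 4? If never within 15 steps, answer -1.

Answer: 3

Derivation:
Step 1: flows [1->0,0->2] -> levels [5 6 1]
Step 2: flows [1->0,0->2] -> levels [5 5 2]
Step 3: flows [0=1,0->2] -> levels [4 5 3]
Tank 0 first reaches <=4 at step 3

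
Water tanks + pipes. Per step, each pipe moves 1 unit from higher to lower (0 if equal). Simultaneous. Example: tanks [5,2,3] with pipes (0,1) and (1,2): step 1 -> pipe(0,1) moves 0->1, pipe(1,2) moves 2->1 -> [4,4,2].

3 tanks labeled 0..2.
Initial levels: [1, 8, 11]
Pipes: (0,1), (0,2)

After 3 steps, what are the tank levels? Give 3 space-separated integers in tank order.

Answer: 7 5 8

Derivation:
Step 1: flows [1->0,2->0] -> levels [3 7 10]
Step 2: flows [1->0,2->0] -> levels [5 6 9]
Step 3: flows [1->0,2->0] -> levels [7 5 8]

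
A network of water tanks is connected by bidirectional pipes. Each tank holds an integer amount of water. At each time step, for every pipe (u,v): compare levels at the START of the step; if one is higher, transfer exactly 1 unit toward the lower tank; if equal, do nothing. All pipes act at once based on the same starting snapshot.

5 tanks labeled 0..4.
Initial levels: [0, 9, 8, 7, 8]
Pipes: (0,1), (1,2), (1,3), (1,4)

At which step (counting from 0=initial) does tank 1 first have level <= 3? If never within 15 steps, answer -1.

Step 1: flows [1->0,1->2,1->3,1->4] -> levels [1 5 9 8 9]
Step 2: flows [1->0,2->1,3->1,4->1] -> levels [2 7 8 7 8]
Step 3: flows [1->0,2->1,1=3,4->1] -> levels [3 8 7 7 7]
Step 4: flows [1->0,1->2,1->3,1->4] -> levels [4 4 8 8 8]
Step 5: flows [0=1,2->1,3->1,4->1] -> levels [4 7 7 7 7]
Step 6: flows [1->0,1=2,1=3,1=4] -> levels [5 6 7 7 7]
Step 7: flows [1->0,2->1,3->1,4->1] -> levels [6 8 6 6 6]
Step 8: flows [1->0,1->2,1->3,1->4] -> levels [7 4 7 7 7]
Step 9: flows [0->1,2->1,3->1,4->1] -> levels [6 8 6 6 6]
  -> period-2 cycle (repeats step 7); tank 1 never drops to <=3
Tank 1 never reaches <=3 within 15 steps

Answer: -1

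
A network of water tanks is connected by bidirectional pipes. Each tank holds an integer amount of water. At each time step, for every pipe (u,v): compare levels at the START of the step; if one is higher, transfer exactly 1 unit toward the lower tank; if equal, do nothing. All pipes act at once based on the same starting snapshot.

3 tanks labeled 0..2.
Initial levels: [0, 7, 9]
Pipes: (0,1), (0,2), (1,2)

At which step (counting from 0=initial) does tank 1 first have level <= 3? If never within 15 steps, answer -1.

Answer: -1

Derivation:
Step 1: flows [1->0,2->0,2->1] -> levels [2 7 7]
Step 2: flows [1->0,2->0,1=2] -> levels [4 6 6]
Step 3: flows [1->0,2->0,1=2] -> levels [6 5 5]
Step 4: flows [0->1,0->2,1=2] -> levels [4 6 6]
  -> period-2 cycle (repeats step 2); tank 1 never drops to <=3
Tank 1 never reaches <=3 within 15 steps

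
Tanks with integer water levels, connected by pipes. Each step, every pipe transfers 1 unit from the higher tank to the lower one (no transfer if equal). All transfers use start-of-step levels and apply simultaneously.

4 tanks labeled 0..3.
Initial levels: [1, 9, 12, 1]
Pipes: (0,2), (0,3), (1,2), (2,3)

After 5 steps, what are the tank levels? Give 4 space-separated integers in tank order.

Step 1: flows [2->0,0=3,2->1,2->3] -> levels [2 10 9 2]
Step 2: flows [2->0,0=3,1->2,2->3] -> levels [3 9 8 3]
Step 3: flows [2->0,0=3,1->2,2->3] -> levels [4 8 7 4]
Step 4: flows [2->0,0=3,1->2,2->3] -> levels [5 7 6 5]
Step 5: flows [2->0,0=3,1->2,2->3] -> levels [6 6 5 6]

Answer: 6 6 5 6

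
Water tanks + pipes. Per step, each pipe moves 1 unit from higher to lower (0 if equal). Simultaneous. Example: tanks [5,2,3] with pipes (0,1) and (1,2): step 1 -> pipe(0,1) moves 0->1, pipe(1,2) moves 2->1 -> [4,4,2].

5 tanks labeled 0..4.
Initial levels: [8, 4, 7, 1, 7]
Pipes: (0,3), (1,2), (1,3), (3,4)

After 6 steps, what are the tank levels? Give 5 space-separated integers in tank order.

Step 1: flows [0->3,2->1,1->3,4->3] -> levels [7 4 6 4 6]
Step 2: flows [0->3,2->1,1=3,4->3] -> levels [6 5 5 6 5]
Step 3: flows [0=3,1=2,3->1,3->4] -> levels [6 6 5 4 6]
Step 4: flows [0->3,1->2,1->3,4->3] -> levels [5 4 6 7 5]
Step 5: flows [3->0,2->1,3->1,3->4] -> levels [6 6 5 4 6]
  -> period-2 cycle: step 5 state = step 3 state
  -> state at step 6: (6-3) mod 2 = 1, same as step 4 -> [5 4 6 7 5]

Answer: 5 4 6 7 5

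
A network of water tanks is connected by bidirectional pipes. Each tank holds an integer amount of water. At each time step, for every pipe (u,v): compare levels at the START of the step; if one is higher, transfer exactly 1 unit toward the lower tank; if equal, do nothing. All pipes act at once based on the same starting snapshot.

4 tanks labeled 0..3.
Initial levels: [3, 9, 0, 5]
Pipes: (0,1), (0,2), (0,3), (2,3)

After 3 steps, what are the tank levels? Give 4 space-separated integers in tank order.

Answer: 5 6 2 4

Derivation:
Step 1: flows [1->0,0->2,3->0,3->2] -> levels [4 8 2 3]
Step 2: flows [1->0,0->2,0->3,3->2] -> levels [3 7 4 3]
Step 3: flows [1->0,2->0,0=3,2->3] -> levels [5 6 2 4]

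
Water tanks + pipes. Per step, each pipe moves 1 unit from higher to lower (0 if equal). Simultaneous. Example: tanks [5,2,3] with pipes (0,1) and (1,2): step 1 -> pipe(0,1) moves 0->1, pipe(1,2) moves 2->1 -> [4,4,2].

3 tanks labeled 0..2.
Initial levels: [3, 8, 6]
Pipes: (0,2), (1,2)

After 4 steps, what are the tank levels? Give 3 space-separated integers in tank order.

Answer: 5 5 7

Derivation:
Step 1: flows [2->0,1->2] -> levels [4 7 6]
Step 2: flows [2->0,1->2] -> levels [5 6 6]
Step 3: flows [2->0,1=2] -> levels [6 6 5]
Step 4: flows [0->2,1->2] -> levels [5 5 7]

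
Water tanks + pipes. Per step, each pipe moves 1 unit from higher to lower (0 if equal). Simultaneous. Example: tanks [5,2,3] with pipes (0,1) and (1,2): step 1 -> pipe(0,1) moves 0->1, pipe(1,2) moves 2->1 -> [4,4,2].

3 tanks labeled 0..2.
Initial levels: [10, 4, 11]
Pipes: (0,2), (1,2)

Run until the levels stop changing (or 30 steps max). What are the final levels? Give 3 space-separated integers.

Answer: 9 9 7

Derivation:
Step 1: flows [2->0,2->1] -> levels [11 5 9]
Step 2: flows [0->2,2->1] -> levels [10 6 9]
Step 3: flows [0->2,2->1] -> levels [9 7 9]
Step 4: flows [0=2,2->1] -> levels [9 8 8]
Step 5: flows [0->2,1=2] -> levels [8 8 9]
Step 6: flows [2->0,2->1] -> levels [9 9 7]
Step 7: flows [0->2,1->2] -> levels [8 8 9]
  -> period-2 cycle: step 7 state = step 5 state; never stabilizes
  -> state at step 30: (30-5) mod 2 = 1, same as step 6 -> [9 9 7]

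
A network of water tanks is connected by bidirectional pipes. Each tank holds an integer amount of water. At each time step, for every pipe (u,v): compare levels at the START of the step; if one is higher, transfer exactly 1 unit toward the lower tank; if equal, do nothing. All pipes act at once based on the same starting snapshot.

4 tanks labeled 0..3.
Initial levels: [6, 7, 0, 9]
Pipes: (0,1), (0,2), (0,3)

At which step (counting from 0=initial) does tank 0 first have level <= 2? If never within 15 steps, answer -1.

Step 1: flows [1->0,0->2,3->0] -> levels [7 6 1 8]
Step 2: flows [0->1,0->2,3->0] -> levels [6 7 2 7]
Step 3: flows [1->0,0->2,3->0] -> levels [7 6 3 6]
Step 4: flows [0->1,0->2,0->3] -> levels [4 7 4 7]
Step 5: flows [1->0,0=2,3->0] -> levels [6 6 4 6]
Step 6: flows [0=1,0->2,0=3] -> levels [5 6 5 6]
Step 7: flows [1->0,0=2,3->0] -> levels [7 5 5 5]
Step 8: flows [0->1,0->2,0->3] -> levels [4 6 6 6]
Step 9: flows [1->0,2->0,3->0] -> levels [7 5 5 5]
  -> period-2 cycle (repeats step 7); tank 0 never drops to <=2
Tank 0 never reaches <=2 within 15 steps

Answer: -1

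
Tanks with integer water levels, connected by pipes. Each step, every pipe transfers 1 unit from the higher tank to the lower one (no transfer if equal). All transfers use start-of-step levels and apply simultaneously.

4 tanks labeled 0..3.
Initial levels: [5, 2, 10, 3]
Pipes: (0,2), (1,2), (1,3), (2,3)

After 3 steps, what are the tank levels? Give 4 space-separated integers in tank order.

Step 1: flows [2->0,2->1,3->1,2->3] -> levels [6 4 7 3]
Step 2: flows [2->0,2->1,1->3,2->3] -> levels [7 4 4 5]
Step 3: flows [0->2,1=2,3->1,3->2] -> levels [6 5 6 3]

Answer: 6 5 6 3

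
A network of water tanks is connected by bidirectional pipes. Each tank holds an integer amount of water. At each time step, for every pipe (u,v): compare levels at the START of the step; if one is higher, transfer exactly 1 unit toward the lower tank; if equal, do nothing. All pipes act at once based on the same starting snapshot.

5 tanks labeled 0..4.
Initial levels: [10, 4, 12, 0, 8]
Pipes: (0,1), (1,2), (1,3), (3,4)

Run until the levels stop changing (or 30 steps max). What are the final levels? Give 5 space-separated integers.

Answer: 6 9 6 6 7

Derivation:
Step 1: flows [0->1,2->1,1->3,4->3] -> levels [9 5 11 2 7]
Step 2: flows [0->1,2->1,1->3,4->3] -> levels [8 6 10 4 6]
Step 3: flows [0->1,2->1,1->3,4->3] -> levels [7 7 9 6 5]
Step 4: flows [0=1,2->1,1->3,3->4] -> levels [7 7 8 6 6]
Step 5: flows [0=1,2->1,1->3,3=4] -> levels [7 7 7 7 6]
Step 6: flows [0=1,1=2,1=3,3->4] -> levels [7 7 7 6 7]
Step 7: flows [0=1,1=2,1->3,4->3] -> levels [7 6 7 8 6]
Step 8: flows [0->1,2->1,3->1,3->4] -> levels [6 9 6 6 7]
Step 9: flows [1->0,1->2,1->3,4->3] -> levels [7 6 7 8 6]
  -> period-2 cycle: step 9 state = step 7 state; never stabilizes
  -> state at step 30: (30-7) mod 2 = 1, same as step 8 -> [6 9 6 6 7]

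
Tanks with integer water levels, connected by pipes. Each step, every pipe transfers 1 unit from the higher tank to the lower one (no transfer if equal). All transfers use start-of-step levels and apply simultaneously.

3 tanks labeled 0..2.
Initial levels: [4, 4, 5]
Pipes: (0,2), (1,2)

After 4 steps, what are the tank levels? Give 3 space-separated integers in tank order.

Answer: 4 4 5

Derivation:
Step 1: flows [2->0,2->1] -> levels [5 5 3]
Step 2: flows [0->2,1->2] -> levels [4 4 5]
  -> period-2 cycle: step 2 state = step 0 state
  -> state at step 4: (4-0) mod 2 = 0, same as step 0 -> [4 4 5]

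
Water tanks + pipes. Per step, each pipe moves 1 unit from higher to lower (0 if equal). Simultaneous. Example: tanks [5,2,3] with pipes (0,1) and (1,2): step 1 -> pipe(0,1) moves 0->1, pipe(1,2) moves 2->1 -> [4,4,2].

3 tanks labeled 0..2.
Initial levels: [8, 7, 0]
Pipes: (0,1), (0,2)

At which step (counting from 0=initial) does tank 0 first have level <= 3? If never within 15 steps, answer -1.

Step 1: flows [0->1,0->2] -> levels [6 8 1]
Step 2: flows [1->0,0->2] -> levels [6 7 2]
Step 3: flows [1->0,0->2] -> levels [6 6 3]
Step 4: flows [0=1,0->2] -> levels [5 6 4]
Step 5: flows [1->0,0->2] -> levels [5 5 5]
Step 6: flows [0=1,0=2] -> levels [5 5 5]
  -> stable; tank 0 stays at 5 > 3
Tank 0 never reaches <=3 within 15 steps

Answer: -1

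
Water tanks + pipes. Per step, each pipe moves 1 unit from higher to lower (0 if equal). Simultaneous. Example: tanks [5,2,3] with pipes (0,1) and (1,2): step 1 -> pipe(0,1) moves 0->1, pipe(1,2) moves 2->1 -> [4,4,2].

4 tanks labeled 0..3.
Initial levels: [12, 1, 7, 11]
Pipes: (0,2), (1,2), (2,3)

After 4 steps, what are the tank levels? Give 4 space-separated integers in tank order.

Step 1: flows [0->2,2->1,3->2] -> levels [11 2 8 10]
Step 2: flows [0->2,2->1,3->2] -> levels [10 3 9 9]
Step 3: flows [0->2,2->1,2=3] -> levels [9 4 9 9]
Step 4: flows [0=2,2->1,2=3] -> levels [9 5 8 9]

Answer: 9 5 8 9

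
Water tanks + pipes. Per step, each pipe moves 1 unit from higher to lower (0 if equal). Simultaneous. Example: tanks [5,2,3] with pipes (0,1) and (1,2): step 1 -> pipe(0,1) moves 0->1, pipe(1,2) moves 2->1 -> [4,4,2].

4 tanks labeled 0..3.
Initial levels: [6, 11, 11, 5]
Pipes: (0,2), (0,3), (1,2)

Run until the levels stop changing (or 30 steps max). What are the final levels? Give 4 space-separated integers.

Step 1: flows [2->0,0->3,1=2] -> levels [6 11 10 6]
Step 2: flows [2->0,0=3,1->2] -> levels [7 10 10 6]
Step 3: flows [2->0,0->3,1=2] -> levels [7 10 9 7]
Step 4: flows [2->0,0=3,1->2] -> levels [8 9 9 7]
Step 5: flows [2->0,0->3,1=2] -> levels [8 9 8 8]
Step 6: flows [0=2,0=3,1->2] -> levels [8 8 9 8]
Step 7: flows [2->0,0=3,2->1] -> levels [9 9 7 8]
Step 8: flows [0->2,0->3,1->2] -> levels [7 8 9 9]
Step 9: flows [2->0,3->0,2->1] -> levels [9 9 7 8]
  -> period-2 cycle: step 9 state = step 7 state; never stabilizes
  -> state at step 30: (30-7) mod 2 = 1, same as step 8 -> [7 8 9 9]

Answer: 7 8 9 9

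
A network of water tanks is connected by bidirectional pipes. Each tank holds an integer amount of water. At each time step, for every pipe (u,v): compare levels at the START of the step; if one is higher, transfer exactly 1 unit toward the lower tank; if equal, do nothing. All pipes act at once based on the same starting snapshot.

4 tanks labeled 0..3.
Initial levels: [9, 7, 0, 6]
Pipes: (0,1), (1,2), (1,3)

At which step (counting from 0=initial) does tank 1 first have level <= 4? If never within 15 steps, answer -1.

Answer: 7

Derivation:
Step 1: flows [0->1,1->2,1->3] -> levels [8 6 1 7]
Step 2: flows [0->1,1->2,3->1] -> levels [7 7 2 6]
Step 3: flows [0=1,1->2,1->3] -> levels [7 5 3 7]
Step 4: flows [0->1,1->2,3->1] -> levels [6 6 4 6]
Step 5: flows [0=1,1->2,1=3] -> levels [6 5 5 6]
Step 6: flows [0->1,1=2,3->1] -> levels [5 7 5 5]
Step 7: flows [1->0,1->2,1->3] -> levels [6 4 6 6]
Tank 1 first reaches <=4 at step 7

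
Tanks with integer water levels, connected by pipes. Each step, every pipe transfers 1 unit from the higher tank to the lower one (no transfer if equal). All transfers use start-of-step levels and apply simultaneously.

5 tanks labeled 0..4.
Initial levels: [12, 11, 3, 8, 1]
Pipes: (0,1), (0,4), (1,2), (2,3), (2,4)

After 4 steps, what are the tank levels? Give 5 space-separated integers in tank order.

Answer: 8 7 6 6 8

Derivation:
Step 1: flows [0->1,0->4,1->2,3->2,2->4] -> levels [10 11 4 7 3]
Step 2: flows [1->0,0->4,1->2,3->2,2->4] -> levels [10 9 5 6 5]
Step 3: flows [0->1,0->4,1->2,3->2,2=4] -> levels [8 9 7 5 6]
Step 4: flows [1->0,0->4,1->2,2->3,2->4] -> levels [8 7 6 6 8]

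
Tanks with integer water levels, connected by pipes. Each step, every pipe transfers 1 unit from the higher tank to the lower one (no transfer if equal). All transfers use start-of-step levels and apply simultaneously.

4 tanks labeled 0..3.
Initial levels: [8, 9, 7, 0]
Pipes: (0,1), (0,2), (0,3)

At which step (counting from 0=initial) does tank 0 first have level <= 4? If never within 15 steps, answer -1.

Step 1: flows [1->0,0->2,0->3] -> levels [7 8 8 1]
Step 2: flows [1->0,2->0,0->3] -> levels [8 7 7 2]
Step 3: flows [0->1,0->2,0->3] -> levels [5 8 8 3]
Step 4: flows [1->0,2->0,0->3] -> levels [6 7 7 4]
Step 5: flows [1->0,2->0,0->3] -> levels [7 6 6 5]
Step 6: flows [0->1,0->2,0->3] -> levels [4 7 7 6]
Tank 0 first reaches <=4 at step 6

Answer: 6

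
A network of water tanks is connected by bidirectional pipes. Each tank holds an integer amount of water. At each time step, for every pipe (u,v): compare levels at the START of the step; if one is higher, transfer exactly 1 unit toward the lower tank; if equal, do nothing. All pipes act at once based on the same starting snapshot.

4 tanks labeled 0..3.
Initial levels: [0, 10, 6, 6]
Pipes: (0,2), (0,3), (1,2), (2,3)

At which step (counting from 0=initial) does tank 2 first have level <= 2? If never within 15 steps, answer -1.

Answer: -1

Derivation:
Step 1: flows [2->0,3->0,1->2,2=3] -> levels [2 9 6 5]
Step 2: flows [2->0,3->0,1->2,2->3] -> levels [4 8 5 5]
Step 3: flows [2->0,3->0,1->2,2=3] -> levels [6 7 5 4]
Step 4: flows [0->2,0->3,1->2,2->3] -> levels [4 6 6 6]
Step 5: flows [2->0,3->0,1=2,2=3] -> levels [6 6 5 5]
Step 6: flows [0->2,0->3,1->2,2=3] -> levels [4 5 7 6]
Step 7: flows [2->0,3->0,2->1,2->3] -> levels [6 6 4 6]
Step 8: flows [0->2,0=3,1->2,3->2] -> levels [5 5 7 5]
Step 9: flows [2->0,0=3,2->1,2->3] -> levels [6 6 4 6]
  -> period-2 cycle (repeats step 7); tank 2 never drops to <=2
Tank 2 never reaches <=2 within 15 steps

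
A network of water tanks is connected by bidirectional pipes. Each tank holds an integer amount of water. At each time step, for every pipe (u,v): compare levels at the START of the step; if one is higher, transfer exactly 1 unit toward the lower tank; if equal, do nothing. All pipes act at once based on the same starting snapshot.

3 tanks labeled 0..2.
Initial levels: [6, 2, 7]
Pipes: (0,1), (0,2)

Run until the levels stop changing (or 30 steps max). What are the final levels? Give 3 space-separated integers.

Answer: 5 5 5

Derivation:
Step 1: flows [0->1,2->0] -> levels [6 3 6]
Step 2: flows [0->1,0=2] -> levels [5 4 6]
Step 3: flows [0->1,2->0] -> levels [5 5 5]
Step 4: flows [0=1,0=2] -> levels [5 5 5]
  -> stable (no change)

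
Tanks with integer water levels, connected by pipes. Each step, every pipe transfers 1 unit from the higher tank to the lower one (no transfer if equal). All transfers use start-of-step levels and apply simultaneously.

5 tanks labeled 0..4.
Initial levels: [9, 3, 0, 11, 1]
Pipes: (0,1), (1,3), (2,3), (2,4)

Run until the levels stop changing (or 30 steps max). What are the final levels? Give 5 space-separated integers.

Step 1: flows [0->1,3->1,3->2,4->2] -> levels [8 5 2 9 0]
Step 2: flows [0->1,3->1,3->2,2->4] -> levels [7 7 2 7 1]
Step 3: flows [0=1,1=3,3->2,2->4] -> levels [7 7 2 6 2]
Step 4: flows [0=1,1->3,3->2,2=4] -> levels [7 6 3 6 2]
Step 5: flows [0->1,1=3,3->2,2->4] -> levels [6 7 3 5 3]
Step 6: flows [1->0,1->3,3->2,2=4] -> levels [7 5 4 5 3]
Step 7: flows [0->1,1=3,3->2,2->4] -> levels [6 6 4 4 4]
Step 8: flows [0=1,1->3,2=3,2=4] -> levels [6 5 4 5 4]
Step 9: flows [0->1,1=3,3->2,2=4] -> levels [5 6 5 4 4]
Step 10: flows [1->0,1->3,2->3,2->4] -> levels [6 4 3 6 5]
Step 11: flows [0->1,3->1,3->2,4->2] -> levels [5 6 5 4 4]
  -> period-2 cycle: step 11 state = step 9 state; never stabilizes
  -> state at step 30: (30-9) mod 2 = 1, same as step 10 -> [6 4 3 6 5]

Answer: 6 4 3 6 5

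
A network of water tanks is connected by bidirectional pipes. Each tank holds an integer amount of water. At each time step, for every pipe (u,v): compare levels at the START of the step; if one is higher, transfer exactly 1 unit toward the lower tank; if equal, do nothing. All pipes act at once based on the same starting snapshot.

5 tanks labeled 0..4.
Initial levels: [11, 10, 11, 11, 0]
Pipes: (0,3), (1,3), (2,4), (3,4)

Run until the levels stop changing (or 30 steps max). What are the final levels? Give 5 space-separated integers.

Answer: 9 9 8 10 7

Derivation:
Step 1: flows [0=3,3->1,2->4,3->4] -> levels [11 11 10 9 2]
Step 2: flows [0->3,1->3,2->4,3->4] -> levels [10 10 9 10 4]
Step 3: flows [0=3,1=3,2->4,3->4] -> levels [10 10 8 9 6]
Step 4: flows [0->3,1->3,2->4,3->4] -> levels [9 9 7 10 8]
Step 5: flows [3->0,3->1,4->2,3->4] -> levels [10 10 8 7 8]
Step 6: flows [0->3,1->3,2=4,4->3] -> levels [9 9 8 10 7]
Step 7: flows [3->0,3->1,2->4,3->4] -> levels [10 10 7 7 9]
Step 8: flows [0->3,1->3,4->2,4->3] -> levels [9 9 8 10 7]
  -> period-2 cycle: step 8 state = step 6 state; never stabilizes
  -> state at step 30: (30-6) mod 2 = 0, same as step 6 -> [9 9 8 10 7]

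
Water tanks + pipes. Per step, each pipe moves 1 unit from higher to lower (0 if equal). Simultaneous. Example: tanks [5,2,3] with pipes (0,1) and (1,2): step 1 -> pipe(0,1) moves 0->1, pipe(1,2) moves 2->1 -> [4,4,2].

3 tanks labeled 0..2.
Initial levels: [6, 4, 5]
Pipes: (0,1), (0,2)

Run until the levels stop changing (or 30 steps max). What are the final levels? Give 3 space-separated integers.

Answer: 6 4 5

Derivation:
Step 1: flows [0->1,0->2] -> levels [4 5 6]
Step 2: flows [1->0,2->0] -> levels [6 4 5]
  -> period-2 cycle: step 2 state = step 0 state; never stabilizes
  -> state at step 30: (30-0) mod 2 = 0, same as step 0 -> [6 4 5]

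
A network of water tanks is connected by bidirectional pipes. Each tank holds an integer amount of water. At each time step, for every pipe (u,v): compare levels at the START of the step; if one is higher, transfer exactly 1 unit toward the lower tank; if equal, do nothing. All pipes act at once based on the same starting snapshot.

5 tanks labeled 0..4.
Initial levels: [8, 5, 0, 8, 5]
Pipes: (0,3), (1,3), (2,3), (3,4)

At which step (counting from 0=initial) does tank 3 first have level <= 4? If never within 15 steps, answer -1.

Step 1: flows [0=3,3->1,3->2,3->4] -> levels [8 6 1 5 6]
Step 2: flows [0->3,1->3,3->2,4->3] -> levels [7 5 2 7 5]
Step 3: flows [0=3,3->1,3->2,3->4] -> levels [7 6 3 4 6]
Tank 3 first reaches <=4 at step 3

Answer: 3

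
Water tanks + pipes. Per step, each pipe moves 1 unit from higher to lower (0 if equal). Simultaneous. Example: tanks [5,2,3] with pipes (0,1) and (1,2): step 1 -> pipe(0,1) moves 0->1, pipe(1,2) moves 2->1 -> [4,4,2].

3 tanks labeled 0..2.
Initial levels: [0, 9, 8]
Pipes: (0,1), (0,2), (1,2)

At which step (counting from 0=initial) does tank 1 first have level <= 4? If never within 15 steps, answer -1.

Step 1: flows [1->0,2->0,1->2] -> levels [2 7 8]
Step 2: flows [1->0,2->0,2->1] -> levels [4 7 6]
Step 3: flows [1->0,2->0,1->2] -> levels [6 5 6]
Step 4: flows [0->1,0=2,2->1] -> levels [5 7 5]
Step 5: flows [1->0,0=2,1->2] -> levels [6 5 6]
  -> period-2 cycle (repeats step 3); tank 1 never drops to <=4
Tank 1 never reaches <=4 within 15 steps

Answer: -1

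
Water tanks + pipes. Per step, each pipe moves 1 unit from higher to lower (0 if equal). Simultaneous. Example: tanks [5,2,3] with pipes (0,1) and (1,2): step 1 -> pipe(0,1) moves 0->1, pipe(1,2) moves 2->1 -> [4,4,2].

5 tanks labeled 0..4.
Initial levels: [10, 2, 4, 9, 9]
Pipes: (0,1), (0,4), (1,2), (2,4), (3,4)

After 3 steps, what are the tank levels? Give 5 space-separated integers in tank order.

Answer: 6 6 6 8 8

Derivation:
Step 1: flows [0->1,0->4,2->1,4->2,3=4] -> levels [8 4 4 9 9]
Step 2: flows [0->1,4->0,1=2,4->2,3=4] -> levels [8 5 5 9 7]
Step 3: flows [0->1,0->4,1=2,4->2,3->4] -> levels [6 6 6 8 8]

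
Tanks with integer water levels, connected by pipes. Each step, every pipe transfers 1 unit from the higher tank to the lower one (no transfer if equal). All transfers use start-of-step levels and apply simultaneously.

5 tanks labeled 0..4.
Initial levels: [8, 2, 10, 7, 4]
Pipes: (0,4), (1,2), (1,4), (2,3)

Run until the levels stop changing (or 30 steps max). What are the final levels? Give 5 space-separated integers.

Answer: 6 7 6 7 5

Derivation:
Step 1: flows [0->4,2->1,4->1,2->3] -> levels [7 4 8 8 4]
Step 2: flows [0->4,2->1,1=4,2=3] -> levels [6 5 7 8 5]
Step 3: flows [0->4,2->1,1=4,3->2] -> levels [5 6 7 7 6]
Step 4: flows [4->0,2->1,1=4,2=3] -> levels [6 7 6 7 5]
Step 5: flows [0->4,1->2,1->4,3->2] -> levels [5 5 8 6 7]
Step 6: flows [4->0,2->1,4->1,2->3] -> levels [6 7 6 7 5]
  -> period-2 cycle: step 6 state = step 4 state; never stabilizes
  -> state at step 30: (30-4) mod 2 = 0, same as step 4 -> [6 7 6 7 5]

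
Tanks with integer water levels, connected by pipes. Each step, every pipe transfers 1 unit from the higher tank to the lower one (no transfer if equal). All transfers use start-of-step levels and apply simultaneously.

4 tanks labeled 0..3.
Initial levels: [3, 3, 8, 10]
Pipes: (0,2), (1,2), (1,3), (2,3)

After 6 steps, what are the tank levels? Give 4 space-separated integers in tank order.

Step 1: flows [2->0,2->1,3->1,3->2] -> levels [4 5 7 8]
Step 2: flows [2->0,2->1,3->1,3->2] -> levels [5 7 6 6]
Step 3: flows [2->0,1->2,1->3,2=3] -> levels [6 5 6 7]
Step 4: flows [0=2,2->1,3->1,3->2] -> levels [6 7 6 5]
Step 5: flows [0=2,1->2,1->3,2->3] -> levels [6 5 6 7]
  -> period-2 cycle: step 5 state = step 3 state
  -> state at step 6: (6-3) mod 2 = 1, same as step 4 -> [6 7 6 5]

Answer: 6 7 6 5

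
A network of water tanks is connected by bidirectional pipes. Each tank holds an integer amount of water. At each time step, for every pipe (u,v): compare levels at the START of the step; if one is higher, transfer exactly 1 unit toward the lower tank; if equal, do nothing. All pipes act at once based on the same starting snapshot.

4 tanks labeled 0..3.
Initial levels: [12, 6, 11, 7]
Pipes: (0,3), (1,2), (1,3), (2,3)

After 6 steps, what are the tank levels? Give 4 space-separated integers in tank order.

Answer: 9 8 8 11

Derivation:
Step 1: flows [0->3,2->1,3->1,2->3] -> levels [11 8 9 8]
Step 2: flows [0->3,2->1,1=3,2->3] -> levels [10 9 7 10]
Step 3: flows [0=3,1->2,3->1,3->2] -> levels [10 9 9 8]
Step 4: flows [0->3,1=2,1->3,2->3] -> levels [9 8 8 11]
Step 5: flows [3->0,1=2,3->1,3->2] -> levels [10 9 9 8]
  -> period-2 cycle: step 5 state = step 3 state
  -> state at step 6: (6-3) mod 2 = 1, same as step 4 -> [9 8 8 11]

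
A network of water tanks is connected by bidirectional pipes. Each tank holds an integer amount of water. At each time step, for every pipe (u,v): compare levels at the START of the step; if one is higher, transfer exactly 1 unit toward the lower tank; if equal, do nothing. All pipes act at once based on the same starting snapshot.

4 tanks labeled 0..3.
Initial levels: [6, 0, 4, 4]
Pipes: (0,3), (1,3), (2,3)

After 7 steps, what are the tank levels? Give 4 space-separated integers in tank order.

Answer: 4 4 4 2

Derivation:
Step 1: flows [0->3,3->1,2=3] -> levels [5 1 4 4]
Step 2: flows [0->3,3->1,2=3] -> levels [4 2 4 4]
Step 3: flows [0=3,3->1,2=3] -> levels [4 3 4 3]
Step 4: flows [0->3,1=3,2->3] -> levels [3 3 3 5]
Step 5: flows [3->0,3->1,3->2] -> levels [4 4 4 2]
Step 6: flows [0->3,1->3,2->3] -> levels [3 3 3 5]
  -> period-2 cycle: step 6 state = step 4 state
  -> state at step 7: (7-4) mod 2 = 1, same as step 5 -> [4 4 4 2]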